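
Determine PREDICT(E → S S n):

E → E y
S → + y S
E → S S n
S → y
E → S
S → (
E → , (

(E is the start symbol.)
{ '(', '+', 'y' }

PREDICT(E → S S n) = (FIRST(RHS) \ {ε}) ∪ (FOLLOW(E) if ε ∈ FIRST(RHS), i.e. RHS ⇒* ε)
FIRST(S) = { '(', '+', 'y' }
FIRST(S S n) = { '(', '+', 'y' }
ε ∉ FIRST(S S n), so FOLLOW(E) is not added.
PREDICT(E → S S n) = { '(', '+', 'y' }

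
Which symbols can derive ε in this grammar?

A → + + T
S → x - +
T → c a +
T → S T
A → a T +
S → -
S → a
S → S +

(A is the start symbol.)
None

A non-terminal is nullable if it can derive ε (the empty string): either it has an ε-production, or it has a production whose right-hand side consists entirely of nullable non-terminals.

There are no ε-productions, so no non-terminal can derive ε.
No non-terminals are nullable.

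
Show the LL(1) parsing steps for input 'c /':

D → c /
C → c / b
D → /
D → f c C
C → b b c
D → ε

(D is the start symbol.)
LL(1) parsing maintains a stack (initially the start symbol over $) and the input. At each step: if the stack top is a terminal, match it against the current input token; if it is a non-terminal N, replace it with the RHS of M[N, lookahead] (the unique production whose predict set contains the lookahead).

Stack is shown with the top on the left.

Stack  Input  Action
--------------------
D $    c / $  output D → c /
c / $  c / $  match 'c'
/ $    / $    match '/'
$      $      accept

The string is accepted.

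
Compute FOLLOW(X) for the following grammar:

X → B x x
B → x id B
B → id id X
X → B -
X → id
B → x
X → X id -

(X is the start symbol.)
X is the start symbol, so $ ∈ FOLLOW(X).
In B → id id X: X is at the end, add FOLLOW(B)
In X → X id -: X is followed by id '-', add FIRST(id '-') \ {ε} = { 'id' }

The FOLLOW sets referred to above (computed the same way, to a fixed point):
  FOLLOW(B) = { '-', 'x' }

Taking the union: FOLLOW(X) = { $, '-', 'id', 'x' }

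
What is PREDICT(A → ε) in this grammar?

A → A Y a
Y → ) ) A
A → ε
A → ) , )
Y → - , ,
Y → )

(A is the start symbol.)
PREDICT(A → ε) = (FIRST(RHS) \ {ε}) ∪ (FOLLOW(A) if ε ∈ FIRST(RHS), i.e. RHS ⇒* ε)
The right-hand side is ε (FIRST(ε) = { ε }), so the predict set is FOLLOW(A) = { $, ')', '-', 'a' }
PREDICT(A → ε) = { $, ')', '-', 'a' }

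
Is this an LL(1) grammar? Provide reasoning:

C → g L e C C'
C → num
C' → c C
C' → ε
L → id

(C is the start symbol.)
No. Predict set conflict for C': { 'c' }

A grammar is LL(1) if for each non-terminal N with multiple productions, the predict sets of those productions are pairwise disjoint, where PREDICT(N → α) = (FIRST(α) \ {ε}) ∪ (FOLLOW(N) if α ⇒* ε).

Relevant sets:
  FOLLOW(C') = { $, 'c' }

For C:
  PREDICT(C → g L e C C') = { 'g' }
  PREDICT(C → num) = { 'num' }
For C':
  PREDICT(C' → c C) = { 'c' }
  PREDICT(C' → ε) = { $, 'c' }
L has a single production, so nothing to check there.

Conflict found: Predict set conflict for C': { 'c' }
The grammar is NOT LL(1).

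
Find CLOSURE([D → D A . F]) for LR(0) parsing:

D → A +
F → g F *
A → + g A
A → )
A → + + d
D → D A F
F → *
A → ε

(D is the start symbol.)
{ [D → D A . F], [F → . *], [F → . g F *] }

Start with: [D → D A . F]
  [D → D A . F] has the dot before F: add [F → . g F *], [F → . *]
No further items can be added.

CLOSURE = { [D → D A . F], [F → . *], [F → . g F *] }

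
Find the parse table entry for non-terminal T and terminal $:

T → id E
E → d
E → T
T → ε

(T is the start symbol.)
T → ε

To find M[T, $], we find productions for T where $ is in the predict set (PREDICT(N → α) = (FIRST(α) \ {ε}) ∪ (FOLLOW(N) if α ⇒* ε)).

Relevant sets:
  FOLLOW(T) = { $ }

T → id E: PREDICT = { 'id' }
T → ε: PREDICT = { $ }
  $ is in predict set, so this production goes in M[T, $]

M[T, $] = T → ε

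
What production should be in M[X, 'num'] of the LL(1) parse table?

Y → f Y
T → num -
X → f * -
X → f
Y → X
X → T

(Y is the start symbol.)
X → T

To find M[X, 'num'], we find productions for X where 'num' is in the predict set (PREDICT(N → α) = (FIRST(α) \ {ε}) ∪ (FOLLOW(N) if α ⇒* ε)).

Relevant sets:
  FIRST(T) = { 'num' }

X → f * -: PREDICT = { 'f' }
X → f: PREDICT = { 'f' }
X → T: PREDICT = { 'num' }
  'num' is in predict set, so this production goes in M[X, 'num']

M[X, 'num'] = X → T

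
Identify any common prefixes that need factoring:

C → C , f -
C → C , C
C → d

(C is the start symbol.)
Yes, C has productions with common prefix 'C ,'

Left-factoring is needed when two productions for the same non-terminal
share a common prefix on the right-hand side.

Productions for C:
  C → C , f -
  C → C , C
  C → d

Found common prefix 'C ,' in productions for C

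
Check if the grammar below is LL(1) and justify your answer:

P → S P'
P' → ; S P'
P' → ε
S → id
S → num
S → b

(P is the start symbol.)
Yes, the grammar is LL(1).

A grammar is LL(1) if for each non-terminal N with multiple productions, the predict sets of those productions are pairwise disjoint, where PREDICT(N → α) = (FIRST(α) \ {ε}) ∪ (FOLLOW(N) if α ⇒* ε).

Relevant sets:
  FOLLOW(P') = { $ }

For P':
  PREDICT(P' → ';' S P') = { ';' }
  PREDICT(P' → ε) = { $ }
For S:
  PREDICT(S → id) = { 'id' }
  PREDICT(S → num) = { 'num' }
  PREDICT(S → b) = { 'b' }
P has a single production, so nothing to check there.

All predict sets are disjoint. The grammar IS LL(1).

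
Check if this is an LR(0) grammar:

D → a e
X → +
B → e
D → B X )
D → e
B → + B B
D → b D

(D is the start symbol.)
A grammar is LR(0) if no state in the canonical LR(0) collection has:
  - both a shift item (dot before a terminal) and a complete item (shift-reduce conflict), or
  - two or more complete items (reduce-reduce conflict; the accept item [D' → D .] counts as a complete item here).

Augment with D' → D and build the canonical LR(0) collection (I0 = CLOSURE({[D' → . D]}), then GOTO on every symbol after a dot until no new states appear). It has 15 states:
  I0: { [B → . + B B], [B → . e], [D → . B X )], [D → . a e], [D → . b D], [D → . e], [D' → . D] }  — shift
  I1: { [B → + . B B], [B → . + B B], [B → . e] }  — shift
  I2: { [D → B . X )], [X → . +] }  — shift
  I3: { [D' → D .] }  — accept
  I4: { [D → a . e] }  — shift
  I5: { [B → . + B B], [B → . e], [D → . B X )], [D → . a e], [D → . b D], [D → . e], [D → b . D] }  — shift
  I6: { [B → e .], [D → e .] }  — 2 reduces
  I7: { [D → b D .] }  — reduce
  I8: { [D → a e .] }  — reduce
  I9: { [X → + .] }  — reduce
  I10: { [D → B X . )] }  — shift
  I11: { [D → B X ) .] }  — reduce
  I12: { [B → + B . B], [B → . + B B], [B → . e] }  — shift
  I13: { [B → e .] }  — reduce
  I14: { [B → + B B .] }  — reduce

Conflict in state I6:
  Reduce-reduce conflict: [B → e .] and [D → e .]
So the grammar is NOT LR(0).

Answer: No. Reduce-reduce conflict: [B → e .] and [D → e .]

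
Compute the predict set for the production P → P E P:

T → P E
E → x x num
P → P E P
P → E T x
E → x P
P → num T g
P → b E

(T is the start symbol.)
PREDICT(P → P E P) = (FIRST(RHS) \ {ε}) ∪ (FOLLOW(P) if ε ∈ FIRST(RHS), i.e. RHS ⇒* ε)
FIRST(P) = { 'b', 'num', 'x' }
FIRST(P E P) = { 'b', 'num', 'x' }
ε ∉ FIRST(P E P), so FOLLOW(P) is not added.
PREDICT(P → P E P) = { 'b', 'num', 'x' }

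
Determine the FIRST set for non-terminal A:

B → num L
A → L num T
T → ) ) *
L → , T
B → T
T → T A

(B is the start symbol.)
{ ',' }

To compute FIRST(A), examine every production with A on the left-hand side, reading each right-hand side left to right until a non-nullable symbol is reached.

FIRST sets of the other non-terminals involved (by the same procedure, iterated to a fixed point):
  FIRST(L) = { ',' }

From A → L num T:
  - L is a non-terminal: add FIRST(L) \ {ε} = { ',' }
    L is not nullable, so stop

Collecting: FIRST(A) = { ',' }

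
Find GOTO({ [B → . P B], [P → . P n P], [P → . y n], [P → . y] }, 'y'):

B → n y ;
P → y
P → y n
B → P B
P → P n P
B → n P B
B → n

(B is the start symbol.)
GOTO(I, 'y') = CLOSURE({ [A → αX.β] : [A → α.Xβ] ∈ I, X = 'y' })

Items with dot before 'y', with the dot advanced:
  [P → . y] → [P → y .]
  [P → . y n] → [P → y . n]
Closure adds nothing (no advanced item has the dot before a non-terminal).

GOTO = { [P → y . n], [P → y .] }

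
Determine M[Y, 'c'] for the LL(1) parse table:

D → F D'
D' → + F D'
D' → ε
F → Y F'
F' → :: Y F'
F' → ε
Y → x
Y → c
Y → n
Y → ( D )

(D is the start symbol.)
Y → c

To find M[Y, 'c'], we find productions for Y where 'c' is in the predict set (PREDICT(N → α) = (FIRST(α) \ {ε}) ∪ (FOLLOW(N) if α ⇒* ε)).

Y → x: PREDICT = { 'x' }
Y → c: PREDICT = { 'c' }
  'c' is in predict set, so this production goes in M[Y, 'c']
Y → n: PREDICT = { 'n' }
Y → ( D ): PREDICT = { '(' }

M[Y, 'c'] = Y → c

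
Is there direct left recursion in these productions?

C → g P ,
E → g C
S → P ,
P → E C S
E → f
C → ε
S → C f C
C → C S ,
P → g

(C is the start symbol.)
Yes, C is left-recursive

Direct left recursion occurs when N → N α for some non-terminal N (the right-hand side begins with the left-hand side itself).

C → g P ,: starts with g
E → g C: starts with g
S → P ,: starts with P
P → E C S: starts with E
E → f: starts with f
C → ε: starts with ε
S → C f C: starts with C
C → C S ,: LEFT RECURSIVE (starts with C)
P → g: starts with g

The grammar has direct left recursion on: C.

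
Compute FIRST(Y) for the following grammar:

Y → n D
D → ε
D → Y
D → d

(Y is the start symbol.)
To compute FIRST(Y), examine every production with Y on the left-hand side, reading each right-hand side left to right until a non-nullable symbol is reached.

From Y → n D:
  - n is a terminal: add 'n' and stop

Collecting: FIRST(Y) = { 'n' }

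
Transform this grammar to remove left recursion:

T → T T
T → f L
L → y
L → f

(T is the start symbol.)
T → f L T'
T' → T T'
T' → ε
L → y
L → f

T is directly left-recursive. The standard transformation for
  A → A α₁ | ... | A α_m | β₁ | ... | β_n
is
  A  → β₁ A' | ... | β_n A'
  A' → α₁ A' | ... | α_m A' | ε

T → f L becomes T → f L T'
T → T T becomes T' → T T'
Add T' → ε

Productions for other non-terminals are unchanged:
  L → y
  L → f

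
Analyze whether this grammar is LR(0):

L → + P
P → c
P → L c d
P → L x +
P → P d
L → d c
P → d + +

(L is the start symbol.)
A grammar is LR(0) if no state in the canonical LR(0) collection has:
  - both a shift item (dot before a terminal) and a complete item (shift-reduce conflict), or
  - two or more complete items (reduce-reduce conflict; the accept item [L' → L .] counts as a complete item here).

Augment with L' → L and build the canonical LR(0) collection (I0 = CLOSURE({[L' → . L]}), then GOTO on every symbol after a dot until no new states appear). It has 16 states:
  I0: { [L → . + P], [L → . d c], [L' → . L] }  — shift
  I1: { [L → + . P], [L → . + P], [L → . d c], [P → . L c d], [P → . L x +], [P → . P d], [P → . c], [P → . d + +] }  — shift
  I2: { [L' → L .] }  — accept
  I3: { [L → d . c] }  — shift
  I4: { [L → d c .] }  — reduce
  I5: { [P → L . c d], [P → L . x +] }  — shift
  I6: { [L → + P .], [P → P . d] }  — shift, reduce
  I7: { [P → c .] }  — reduce
  I8: { [L → d . c], [P → d . + +] }  — shift
  I9: { [P → d + . +] }  — shift
  I10: { [P → d + + .] }  — reduce
  I11: { [P → P d .] }  — reduce
  I12: { [P → L c . d] }  — shift
  I13: { [P → L x . +] }  — shift
  I14: { [P → L x + .] }  — reduce
  I15: { [P → L c d .] }  — reduce

Conflict in state I6:
  Shift-reduce conflict between [L → + P .] and [P → P . d]
So the grammar is NOT LR(0).

Answer: No. Shift-reduce conflict between [L → + P .] and [P → P . d]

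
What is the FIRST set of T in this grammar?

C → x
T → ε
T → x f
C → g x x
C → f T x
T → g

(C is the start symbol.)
{ 'g', 'x', ε }

To compute FIRST(T), examine every production with T on the left-hand side, reading each right-hand side left to right until a non-nullable symbol is reached.

From T → ε:
  - ε-production, so ε ∈ FIRST(T)
From T → x f:
  - x is a terminal: add 'x' and stop
From T → g:
  - g is a terminal: add 'g' and stop

Collecting: FIRST(T) = { 'g', 'x', ε }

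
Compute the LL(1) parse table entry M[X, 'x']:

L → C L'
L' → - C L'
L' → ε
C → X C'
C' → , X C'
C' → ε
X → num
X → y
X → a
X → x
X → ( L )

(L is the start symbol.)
X → x

To find M[X, 'x'], we find productions for X where 'x' is in the predict set (PREDICT(N → α) = (FIRST(α) \ {ε}) ∪ (FOLLOW(N) if α ⇒* ε)).

X → num: PREDICT = { 'num' }
X → y: PREDICT = { 'y' }
X → a: PREDICT = { 'a' }
X → x: PREDICT = { 'x' }
  'x' is in predict set, so this production goes in M[X, 'x']
X → ( L ): PREDICT = { '(' }

M[X, 'x'] = X → x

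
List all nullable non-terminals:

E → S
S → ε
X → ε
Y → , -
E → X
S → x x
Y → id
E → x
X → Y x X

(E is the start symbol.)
{ 'E', 'S', 'X' }

A non-terminal is nullable if it can derive ε (the empty string): either it has an ε-production, or it has a production whose right-hand side consists entirely of nullable non-terminals.

ε-productions: S → ε, X → ε
So S, X are immediately nullable.
E → S: every symbol on the right is nullable, so E is nullable too.
No further non-terminal can be added: every production for the remaining non-terminals contains a terminal or a non-nullable non-terminal.
Nullable = { 'E', 'S', 'X' }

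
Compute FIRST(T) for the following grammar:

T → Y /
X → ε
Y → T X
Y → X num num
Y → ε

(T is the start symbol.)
FIRST sets of the other non-terminals involved (by the same procedure, iterated to a fixed point):
  FIRST(Y) = { '/', 'num', ε }

From T → Y /:
  - Y is a non-terminal: add FIRST(Y) \ {ε} = { '/', 'num' }
    Y is nullable, so continue to the next symbol
  - '/' is a terminal: add '/' and stop

Collecting: FIRST(T) = { '/', 'num' }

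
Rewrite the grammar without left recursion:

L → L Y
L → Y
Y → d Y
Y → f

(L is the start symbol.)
L is directly left-recursive. The standard transformation for
  A → A α₁ | ... | A α_m | β₁ | ... | β_n
is
  A  → β₁ A' | ... | β_n A'
  A' → α₁ A' | ... | α_m A' | ε

L → Y becomes L → Y L'
L → L Y becomes L' → Y L'
Add L' → ε

Productions for other non-terminals are unchanged:
  Y → d Y
  Y → f

Resulting grammar:
L → Y L'
L' → Y L'
L' → ε
Y → d Y
Y → f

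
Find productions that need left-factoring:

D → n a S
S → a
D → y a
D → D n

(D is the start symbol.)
No, left-factoring is not needed

Left-factoring is needed when two productions for the same non-terminal
share a common prefix on the right-hand side.

Productions for D:
  D → n a S
  D → y a
  D → D n

No common prefixes found.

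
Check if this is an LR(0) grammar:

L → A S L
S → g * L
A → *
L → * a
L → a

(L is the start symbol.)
A grammar is LR(0) if no state in the canonical LR(0) collection has:
  - both a shift item (dot before a terminal) and a complete item (shift-reduce conflict), or
  - two or more complete items (reduce-reduce conflict; the accept item [L' → L .] counts as a complete item here).

Augment with L' → L and build the canonical LR(0) collection (I0 = CLOSURE({[L' → . L]}), then GOTO on every symbol after a dot until no new states appear). It has 11 states:
  I0: { [A → . *], [L → . * a], [L → . A S L], [L → . a], [L' → . L] }  — shift
  I1: { [A → * .], [L → * . a] }  — shift, reduce
  I2: { [L → A . S L], [S → . g * L] }  — shift
  I3: { [L' → L .] }  — accept
  I4: { [L → a .] }  — reduce
  I5: { [A → . *], [L → . * a], [L → . A S L], [L → . a], [L → A S . L] }  — shift
  I6: { [S → g . * L] }  — shift
  I7: { [A → . *], [L → . * a], [L → . A S L], [L → . a], [S → g * . L] }  — shift
  I8: { [S → g * L .] }  — reduce
  I9: { [L → A S L .] }  — reduce
  I10: { [L → * a .] }  — reduce

Conflict in state I1:
  Shift-reduce conflict between [A → * .] and [L → * . a]
So the grammar is NOT LR(0).

Answer: No. Shift-reduce conflict between [A → * .] and [L → * . a]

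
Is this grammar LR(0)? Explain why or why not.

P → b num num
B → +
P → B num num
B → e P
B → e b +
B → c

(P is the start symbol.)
Augment with P' → P and build the canonical LR(0) collection (I0 = CLOSURE({[P' → . P]}), then GOTO on every symbol after a dot until no new states appear). It has 14 states:
  I0: { [B → . +], [B → . c], [B → . e P], [B → . e b +], [P → . B num num], [P → . b num num], [P' → . P] }  — shift
  I1: { [B → + .] }  — reduce
  I2: { [P → B . num num] }  — shift
  I3: { [P' → P .] }  — accept
  I4: { [P → b . num num] }  — shift
  I5: { [B → c .] }  — reduce
  I6: { [B → . +], [B → . c], [B → . e P], [B → . e b +], [B → e . P], [B → e . b +], [P → . B num num], [P → . b num num] }  — shift
  I7: { [B → e P .] }  — reduce
  I8: { [B → e b . +], [P → b . num num] }  — shift
  I9: { [B → e b + .] }  — reduce
  I10: { [P → b num . num] }  — shift
  I11: { [P → b num num .] }  — reduce
  I12: { [P → B num . num] }  — shift
  I13: { [P → B num num .] }  — reduce

Every state is either a pure shift/goto state or contains exactly one complete item and nothing to shift — no conflicts. The grammar is LR(0).

Answer: Yes, the grammar is LR(0)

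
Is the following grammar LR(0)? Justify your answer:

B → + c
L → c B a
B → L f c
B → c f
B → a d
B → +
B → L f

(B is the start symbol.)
Augment with B' → B and build the canonical LR(0) collection (I0 = CLOSURE({[B' → . B]}), then GOTO on every symbol after a dot until no new states appear). It has 13 states:
  I0: { [B → . + c], [B → . +], [B → . L f c], [B → . L f], [B → . a d], [B → . c f], [B' → . B], [L → . c B a] }  — shift
  I1: { [B → + . c], [B → + .] }  — shift, reduce
  I2: { [B' → B .] }  — accept
  I3: { [B → L . f c], [B → L . f] }  — shift
  I4: { [B → a . d] }  — shift
  I5: { [B → . + c], [B → . +], [B → . L f c], [B → . L f], [B → . a d], [B → . c f], [B → c . f], [L → . c B a], [L → c . B a] }  — shift
  I6: { [L → c B . a] }  — shift
  I7: { [B → c f .] }  — reduce
  I8: { [L → c B a .] }  — reduce
  I9: { [B → a d .] }  — reduce
  I10: { [B → L f . c], [B → L f .] }  — shift, reduce
  I11: { [B → L f c .] }  — reduce
  I12: { [B → + c .] }  — reduce

Conflict in state I1:
  Shift-reduce conflict between [B → + .] and [B → + . c]
So the grammar is NOT LR(0).

Answer: No. Shift-reduce conflict between [B → + .] and [B → + . c]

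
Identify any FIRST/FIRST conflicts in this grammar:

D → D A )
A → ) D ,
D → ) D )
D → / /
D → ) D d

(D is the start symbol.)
Yes. D → D A ')' / D → ')' D ')' on { ')' }; D → D A ')' / D → '/' '/' on { '/' }; D → D A ')' / D → ')' D d on { ')' }; D → ')' D ')' / D → ')' D d on { ')' }

FIRST sets of the non-terminals at (or reachable through a nullable prefix from) the front of some alternative:
  FIRST(D) = { ')', '/' }

Productions for D:
  D → D A ): FIRST = { ')', '/' }
  D → ) D ): FIRST = { ')' }
  D → / /: FIRST = { '/' }
  D → ) D d: FIRST = { ')' }
A has only one production, so no FIRST/FIRST conflict is possible there.

Conflict for D: D → D A ) and D → ) D )
  Overlap: { ')' }
Conflict for D: D → D A ) and D → / /
  Overlap: { '/' }
Conflict for D: D → D A ) and D → ) D d
  Overlap: { ')' }
Conflict for D: D → ) D ) and D → ) D d
  Overlap: { ')' }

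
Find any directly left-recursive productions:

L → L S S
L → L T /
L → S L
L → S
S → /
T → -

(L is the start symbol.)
Yes, L is left-recursive

L → L S S: LEFT RECURSIVE (starts with L)
L → L T /: LEFT RECURSIVE (starts with L)
L → S L: starts with S
L → S: starts with S
S → /: starts with '/'
T → -: starts with '-'

The grammar has direct left recursion on: L.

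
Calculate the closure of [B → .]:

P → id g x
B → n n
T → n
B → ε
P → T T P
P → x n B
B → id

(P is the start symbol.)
{ [B → .] }

To compute CLOSURE, for each item [A → α.Bβ] where B is a non-terminal, add [B → .γ] for all productions B → γ; repeat for the newly added items until nothing changes.

Start with: [B → .]
The dot is at the end, so nothing is added.

CLOSURE = { [B → .] }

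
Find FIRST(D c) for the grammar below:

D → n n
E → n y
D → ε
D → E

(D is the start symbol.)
FIRST sets of the non-terminals involved (from the grammar, by fixed-point iteration):
  FIRST(D) = { 'n', ε }

To compute FIRST(D c), process the symbols left to right:
Symbol D is a non-terminal. Add FIRST(D) \ {ε} = { 'n' }
D is nullable (ε ∈ FIRST(D)), continue to the next symbol.
Symbol c is a terminal. Add 'c' and stop.
FIRST(D c) = { 'c', 'n' }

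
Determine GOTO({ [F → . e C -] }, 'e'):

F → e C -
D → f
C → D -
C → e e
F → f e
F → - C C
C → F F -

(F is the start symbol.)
{ [C → . D -], [C → . F F -], [C → . e e], [D → . f], [F → . - C C], [F → . e C -], [F → . f e], [F → e . C -] }

GOTO(I, 'e') = CLOSURE({ [A → αX.β] : [A → α.Xβ] ∈ I, X = 'e' })

Items with dot before 'e', with the dot advanced:
  [F → . e C -] → [F → e . C -]
Closure of the advanced items:
  [F → e . C -] has the dot before C: add [C → . D -], [C → . e e], [C → . F F -]
  [C → . D -] has the dot before D: add [D → . f]
  [C → . F F -] has the dot before F: add [F → . e C -], [F → . f e], [F → . - C C]

GOTO = { [C → . D -], [C → . F F -], [C → . e e], [D → . f], [F → . - C C], [F → . e C -], [F → . f e], [F → e . C -] }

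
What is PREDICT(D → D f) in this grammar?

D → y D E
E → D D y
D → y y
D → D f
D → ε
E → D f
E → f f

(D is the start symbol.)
PREDICT(D → D f) = (FIRST(RHS) \ {ε}) ∪ (FOLLOW(D) if ε ∈ FIRST(RHS), i.e. RHS ⇒* ε)
FIRST(D) = { 'f', 'y', ε }
FIRST(D f) = { 'f', 'y' }
ε ∉ FIRST(D f), so FOLLOW(D) is not added.
PREDICT(D → D f) = { 'f', 'y' }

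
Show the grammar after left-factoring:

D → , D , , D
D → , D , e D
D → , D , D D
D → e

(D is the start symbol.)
Left-factoring transforms A → αβ₁ | αβ₂ into A → αA' and A' → β₁ | β₂
(α is the longest common prefix among the alternatives). Repeat until
no nonterminal has two alternatives with a common prefix.

Round 1: D has alternatives sharing prefix ', D ,'. Introduce D': D → , D , D'
  Add: D' → , D
  Add: D' → e D
  Add: D' → D D

No remaining common prefixes — done.

Resulting grammar:
D → , D , D'
D' → , D
D' → e D
D' → D D
D → e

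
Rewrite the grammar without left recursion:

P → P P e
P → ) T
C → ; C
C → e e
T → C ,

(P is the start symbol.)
P is directly left-recursive. The standard transformation for
  A → A α₁ | ... | A α_m | β₁ | ... | β_n
is
  A  → β₁ A' | ... | β_n A'
  A' → α₁ A' | ... | α_m A' | ε

P → ) T becomes P → ) T P'
P → P P e becomes P' → P e P'
Add P' → ε

Productions for other non-terminals are unchanged:
  C → ; C
  C → e e
  T → C ,

Resulting grammar:
P → ) T P'
P' → P e P'
P' → ε
C → ; C
C → e e
T → C ,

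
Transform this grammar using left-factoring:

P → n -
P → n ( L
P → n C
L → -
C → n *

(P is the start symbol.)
P → n P'
P' → -
P' → ( L
P' → C
L → -
C → n *

Left-factoring transforms A → αβ₁ | αβ₂ into A → αA' and A' → β₁ | β₂
(α is the longest common prefix among the alternatives). Repeat until
no nonterminal has two alternatives with a common prefix.

Round 1: P has alternatives sharing prefix 'n'. Introduce P': P → n P'
  Add: P' → -
  Add: P' → ( L
  Add: P' → C

No remaining common prefixes — done.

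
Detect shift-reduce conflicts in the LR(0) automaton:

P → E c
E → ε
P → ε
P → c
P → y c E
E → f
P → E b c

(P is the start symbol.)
Yes — I0: [E → .] vs [E → . f]; I6: [E → .] vs [E → . f]

Augment with P' → P and build the canonical LR(0) collection (I0 = CLOSURE({[P' → . P]}), then GOTO on every symbol after a dot until no new states appear). It has 11 states:
  I0: { [E → . f], [E → .], [P → . E b c], [P → . E c], [P → . c], [P → . y c E], [P → .], [P' → . P] }  — shift, 2 reduces
  I1: { [P → E . b c], [P → E . c] }  — shift
  I2: { [P' → P .] }  — accept
  I3: { [P → c .] }  — reduce
  I4: { [E → f .] }  — reduce
  I5: { [P → y . c E] }  — shift
  I6: { [E → . f], [E → .], [P → y c . E] }  — shift, reduce
  I7: { [P → y c E .] }  — reduce
  I8: { [P → E b . c] }  — shift
  I9: { [P → E c .] }  — reduce
  I10: { [P → E b c .] }  — reduce

I0 contains reduce items [E → .], [P → .] and shift items [E → . f], [P → . c], [P → . y c E] — shift-reduce conflict.
I6 contains reduce item [E → .] and shift item [E → . f] — shift-reduce conflict.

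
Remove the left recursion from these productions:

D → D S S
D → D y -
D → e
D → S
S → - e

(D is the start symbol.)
D is directly left-recursive. The standard transformation for
  A → A α₁ | ... | A α_m | β₁ | ... | β_n
is
  A  → β₁ A' | ... | β_n A'
  A' → α₁ A' | ... | α_m A' | ε

D → e becomes D → e D'
D → S becomes D → S D'
D → D S S becomes D' → S S D'
D → D y - becomes D' → y - D'
Add D' → ε

Productions for other non-terminals are unchanged:
  S → - e

Resulting grammar:
D → e D'
D → S D'
D' → S S D'
D' → y - D'
D' → ε
S → - e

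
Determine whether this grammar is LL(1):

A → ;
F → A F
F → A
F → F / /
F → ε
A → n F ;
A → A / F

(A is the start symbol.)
A grammar is LL(1) if for each non-terminal N with multiple productions, the predict sets of those productions are pairwise disjoint, where PREDICT(N → α) = (FIRST(α) \ {ε}) ∪ (FOLLOW(N) if α ⇒* ε).

Relevant sets:
  FIRST(A) = { ';', 'n' }
  FIRST(F) = { '/', ';', 'n', ε }
  FOLLOW(F) = { $, '/', ';', 'n' }

For A:
  PREDICT(A → ';') = { ';' }
  PREDICT(A → n F ';') = { 'n' }
  PREDICT(A → A '/' F) = { ';', 'n' }
For F:
  PREDICT(F → A F) = { ';', 'n' }
  PREDICT(F → A) = { ';', 'n' }
  PREDICT(F → F '/' '/') = { '/', ';', 'n' }
  PREDICT(F → ε) = { $, '/', ';', 'n' }

Conflict found: Predict set conflict for A: { ';' }
The grammar is NOT LL(1).

Answer: No. Predict set conflict for A: { ';' }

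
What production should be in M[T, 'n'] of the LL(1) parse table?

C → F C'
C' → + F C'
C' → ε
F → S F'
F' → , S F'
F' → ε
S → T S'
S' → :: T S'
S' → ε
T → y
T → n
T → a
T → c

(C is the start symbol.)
To find M[T, 'n'], we find productions for T where 'n' is in the predict set (PREDICT(N → α) = (FIRST(α) \ {ε}) ∪ (FOLLOW(N) if α ⇒* ε)).

T → y: PREDICT = { 'y' }
T → n: PREDICT = { 'n' }
  'n' is in predict set, so this production goes in M[T, 'n']
T → a: PREDICT = { 'a' }
T → c: PREDICT = { 'c' }

M[T, 'n'] = T → n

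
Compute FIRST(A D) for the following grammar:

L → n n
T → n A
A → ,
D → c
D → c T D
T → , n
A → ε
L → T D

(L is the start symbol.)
{ ',', 'c' }

FIRST sets of the non-terminals involved (from the grammar, by fixed-point iteration):
  FIRST(A) = { ',', ε }
  FIRST(D) = { 'c' }

To compute FIRST(A D), process the symbols left to right:
Symbol A is a non-terminal. Add FIRST(A) \ {ε} = { ',' }
A is nullable (ε ∈ FIRST(A)), continue to the next symbol.
Symbol D is a non-terminal. Add FIRST(D) \ {ε} = { 'c' }
D is not nullable (ε ∉ FIRST(D)), so stop here.
FIRST(A D) = { ',', 'c' }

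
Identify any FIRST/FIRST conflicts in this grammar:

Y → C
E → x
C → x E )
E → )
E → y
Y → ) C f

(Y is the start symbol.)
FIRST sets of the non-terminals at (or reachable through a nullable prefix from) the front of some alternative:
  FIRST(C) = { 'x' }

Productions for Y:
  Y → C: FIRST = { 'x' }
  Y → ) C f: FIRST = { ')' }
Productions for E:
  E → x: FIRST = { 'x' }
  E → ): FIRST = { ')' }
  E → y: FIRST = { 'y' }
C has only one production, so no FIRST/FIRST conflict is possible there.

All alternatives of each non-terminal have pairwise disjoint FIRST sets.

Answer: No FIRST/FIRST conflicts.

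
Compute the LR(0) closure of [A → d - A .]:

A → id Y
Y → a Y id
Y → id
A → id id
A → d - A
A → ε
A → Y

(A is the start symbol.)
Start with: [A → d - A .]
The dot is at the end, so nothing is added.

CLOSURE = { [A → d - A .] }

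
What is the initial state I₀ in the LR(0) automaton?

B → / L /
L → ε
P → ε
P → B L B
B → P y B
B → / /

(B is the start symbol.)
First, augment the grammar with B' → B
I₀ = CLOSURE({ [B' → . B] }):
  [B' → . B] has the dot before B: add [B → . / L /], [B → . P y B], [B → . / /]
  [B → . P y B] has the dot before P: add [P → .], [P → . B L B]
No further items can be added.

I₀ = { [B → . / /], [B → . / L /], [B → . P y B], [B' → . B], [P → . B L B], [P → .] }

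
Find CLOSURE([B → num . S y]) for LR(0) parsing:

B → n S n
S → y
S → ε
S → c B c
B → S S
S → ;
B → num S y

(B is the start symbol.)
{ [B → num . S y], [S → . ;], [S → . c B c], [S → . y], [S → .] }

Start with: [B → num . S y]
  [B → num . S y] has the dot before S: add [S → . y], [S → .], [S → . c B c], [S → . ;]
No further items can be added.

CLOSURE = { [B → num . S y], [S → . ;], [S → . c B c], [S → . y], [S → .] }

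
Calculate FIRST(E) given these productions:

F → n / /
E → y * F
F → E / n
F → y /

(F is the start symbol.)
{ 'y' }

From E → y * F:
  - y is a terminal: add 'y' and stop

Collecting: FIRST(E) = { 'y' }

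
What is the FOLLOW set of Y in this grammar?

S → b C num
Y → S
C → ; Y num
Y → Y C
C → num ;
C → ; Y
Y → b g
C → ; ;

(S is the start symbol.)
{ ';', 'num' }

In C → ; Y num: Y is followed by num, add FIRST(num) \ {ε} = { 'num' }
In Y → Y C: Y is followed by C, add FIRST(C) \ {ε} = { ';', 'num' }
In C → ; Y: Y is at the end, add FOLLOW(C)

The FOLLOW sets referred to above (computed the same way, to a fixed point):
  FOLLOW(C) = { ';', 'num' }

Taking the union: FOLLOW(Y) = { ';', 'num' }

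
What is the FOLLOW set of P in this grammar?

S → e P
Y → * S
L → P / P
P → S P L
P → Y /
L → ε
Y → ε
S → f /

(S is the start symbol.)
{ $, '*', '/', 'e', 'f' }

To compute FOLLOW(P), find every occurrence of P on a right-hand side N → α P β: add FIRST(β) \ {ε}, and if β is empty or nullable also add FOLLOW(N). Iterate to a fixed point.

In S → e P: P is at the end, add FOLLOW(S)
In L → P / P: P is followed by '/' P, add FIRST('/' P) \ {ε} = { '/' }
In L → P / P: P is at the end, add FOLLOW(L)
In P → S P L: P is followed by L, add FIRST(L) \ {ε} = { '*', '/', 'e', 'f' }
  L is nullable, so FOLLOW(P) is also included — that is the set being defined, nothing new

The FOLLOW sets referred to above (computed the same way, to a fixed point):
  FOLLOW(S) = { $, '*', '/', 'e', 'f' }
  FOLLOW(L) = { $, '*', '/', 'e', 'f' }

Taking the union: FOLLOW(P) = { $, '*', '/', 'e', 'f' }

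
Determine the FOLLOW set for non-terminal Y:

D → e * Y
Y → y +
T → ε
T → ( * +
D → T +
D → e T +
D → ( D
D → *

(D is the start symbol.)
To compute FOLLOW(Y), find every occurrence of Y on a right-hand side N → α Y β: add FIRST(β) \ {ε}, and if β is empty or nullable also add FOLLOW(N). Iterate to a fixed point.

In D → e * Y: Y is at the end, add FOLLOW(D)

The FOLLOW sets referred to above (computed the same way, to a fixed point):
  FOLLOW(D) = { $ }

Taking the union: FOLLOW(Y) = { $ }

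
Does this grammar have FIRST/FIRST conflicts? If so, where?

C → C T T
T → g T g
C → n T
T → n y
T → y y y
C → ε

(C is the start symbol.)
Yes. C → C T T / C → n T on { 'n' }

A FIRST/FIRST conflict occurs when two productions N → α and N → β for the same non-terminal have FIRST(α) ∩ FIRST(β) ≠ ∅ (with ε ∈ FIRST of a nullable right-hand side, so two nullable alternatives also conflict).

FIRST sets of the non-terminals at (or reachable through a nullable prefix from) the front of some alternative:
  FIRST(C) = { 'g', 'n', 'y', ε }
  FIRST(T) = { 'g', 'n', 'y' }

Productions for C:
  C → C T T: FIRST = { 'g', 'n', 'y' }
  C → n T: FIRST = { 'n' }
  C → ε: FIRST = { ε }
Productions for T:
  T → g T g: FIRST = { 'g' }
  T → n y: FIRST = { 'n' }
  T → y y y: FIRST = { 'y' }

Conflict for C: C → C T T and C → n T
  Overlap: { 'n' }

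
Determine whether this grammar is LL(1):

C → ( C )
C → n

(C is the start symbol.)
A grammar is LL(1) if for each non-terminal N with multiple productions, the predict sets of those productions are pairwise disjoint, where PREDICT(N → α) = (FIRST(α) \ {ε}) ∪ (FOLLOW(N) if α ⇒* ε).

For C:
  PREDICT(C → '(' C ')') = { '(' }
  PREDICT(C → n) = { 'n' }

All predict sets are disjoint. The grammar IS LL(1).

Answer: Yes, the grammar is LL(1).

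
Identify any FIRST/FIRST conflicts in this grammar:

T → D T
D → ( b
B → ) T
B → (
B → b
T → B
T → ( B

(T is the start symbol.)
A FIRST/FIRST conflict occurs when two productions N → α and N → β for the same non-terminal have FIRST(α) ∩ FIRST(β) ≠ ∅ (with ε ∈ FIRST of a nullable right-hand side, so two nullable alternatives also conflict).

FIRST sets of the non-terminals at (or reachable through a nullable prefix from) the front of some alternative:
  FIRST(D) = { '(' }
  FIRST(B) = { '(', ')', 'b' }

Productions for T:
  T → D T: FIRST = { '(' }
  T → B: FIRST = { '(', ')', 'b' }
  T → ( B: FIRST = { '(' }
Productions for B:
  B → ) T: FIRST = { ')' }
  B → (: FIRST = { '(' }
  B → b: FIRST = { 'b' }
D has only one production, so no FIRST/FIRST conflict is possible there.

Conflict for T: T → D T and T → B
  Overlap: { '(' }
Conflict for T: T → D T and T → ( B
  Overlap: { '(' }
Conflict for T: T → B and T → ( B
  Overlap: { '(' }

Answer: Yes. T → D T / T → B on { '(' }; T → D T / T → '(' B on { '(' }; T → B / T → '(' B on { '(' }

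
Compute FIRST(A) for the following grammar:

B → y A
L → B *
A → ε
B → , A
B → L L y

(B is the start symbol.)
{ ε }

To compute FIRST(A), examine every production with A on the left-hand side, reading each right-hand side left to right until a non-nullable symbol is reached.

From A → ε:
  - ε-production, so ε ∈ FIRST(A)

Collecting: FIRST(A) = { ε }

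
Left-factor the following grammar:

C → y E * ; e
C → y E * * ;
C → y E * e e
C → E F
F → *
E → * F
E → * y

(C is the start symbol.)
Left-factoring transforms A → αβ₁ | αβ₂ into A → αA' and A' → β₁ | β₂
(α is the longest common prefix among the alternatives). Repeat until
no nonterminal has two alternatives with a common prefix.

Round 1: C has alternatives sharing prefix 'y E *'. Introduce C': C → y E * C'
  Add: C' → ; e
  Add: C' → * ;
  Add: C' → e e

Round 2: E has alternatives sharing prefix '*'. Introduce E': E → * E'
  Add: E' → F
  Add: E' → y

No remaining common prefixes — done.

Resulting grammar:
C → y E * C'
C' → ; e
C' → * ;
C' → e e
C → E F
F → *
E → * E'
E' → F
E' → y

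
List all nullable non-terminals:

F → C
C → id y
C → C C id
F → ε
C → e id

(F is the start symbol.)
{ 'F' }

ε-productions: F → ε
So F is immediately nullable.
No further non-terminal can be added: every production for the remaining non-terminals contains a terminal or a non-nullable non-terminal.
Nullable = { 'F' }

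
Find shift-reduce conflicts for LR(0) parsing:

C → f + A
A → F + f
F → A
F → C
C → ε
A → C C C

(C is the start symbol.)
A shift-reduce conflict occurs when an LR(0) state has both:
  - a complete (reduce) item [A → α .] (dot at the end), and
  - a shift item [B → β . c γ] (dot before a terminal).

Augment with C' → C and build the canonical LR(0) collection (I0 = CLOSURE({[C' → . C]}), then GOTO on every symbol after a dot until no new states appear). It has 11 states:
  I0: { [C → . f + A], [C → .], [C' → . C] }  — shift, reduce
  I1: { [C' → C .] }  — accept
  I2: { [C → f . + A] }  — shift
  I3: { [A → . C C C], [A → . F + f], [C → . f + A], [C → .], [C → f + . A], [F → . A], [F → . C] }  — shift, reduce
  I4: { [C → f + A .], [F → A .] }  — 2 reduces
  I5: { [A → C . C C], [C → . f + A], [C → .], [F → C .] }  — shift, 2 reduces
  I6: { [A → F . + f] }  — shift
  I7: { [A → F + . f] }  — shift
  I8: { [A → F + f .] }  — reduce
  I9: { [A → C C . C], [C → . f + A], [C → .] }  — shift, reduce
  I10: { [A → C C C .] }  — reduce

I0 contains reduce item [C → .] and shift item [C → . f + A] — shift-reduce conflict.
I3 contains reduce item [C → .] and shift item [C → . f + A] — shift-reduce conflict.
I5 contains reduce items [C → .], [F → C .] and shift item [C → . f + A] — shift-reduce conflict.
I9 contains reduce item [C → .] and shift item [C → . f + A] — shift-reduce conflict.

Answer: Yes — I0: [C → .] vs [C → . f + A]; I3: [C → .] vs [C → . f + A]; I5: [C → .] vs [C → . f + A]; I9: [C → .] vs [C → . f + A]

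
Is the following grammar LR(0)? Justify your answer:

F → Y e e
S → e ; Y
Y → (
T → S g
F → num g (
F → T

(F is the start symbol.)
A grammar is LR(0) if no state in the canonical LR(0) collection has:
  - both a shift item (dot before a terminal) and a complete item (shift-reduce conflict), or
  - two or more complete items (reduce-reduce conflict; the accept item [F' → F .] counts as a complete item here).

Augment with F' → F and build the canonical LR(0) collection (I0 = CLOSURE({[F' → . F]}), then GOTO on every symbol after a dot until no new states appear). It has 15 states:
  I0: { [F → . T], [F → . Y e e], [F → . num g (], [F' → . F], [S → . e ; Y], [T → . S g], [Y → . (] }  — shift
  I1: { [Y → ( .] }  — reduce
  I2: { [F' → F .] }  — accept
  I3: { [T → S . g] }  — shift
  I4: { [F → T .] }  — reduce
  I5: { [F → Y . e e] }  — shift
  I6: { [S → e . ; Y] }  — shift
  I7: { [F → num . g (] }  — shift
  I8: { [F → num g . (] }  — shift
  I9: { [F → num g ( .] }  — reduce
  I10: { [S → e ; . Y], [Y → . (] }  — shift
  I11: { [S → e ; Y .] }  — reduce
  I12: { [F → Y e . e] }  — shift
  I13: { [F → Y e e .] }  — reduce
  I14: { [T → S g .] }  — reduce

Every state is either a pure shift/goto state or contains exactly one complete item and nothing to shift — no conflicts. The grammar is LR(0).

Answer: Yes, the grammar is LR(0)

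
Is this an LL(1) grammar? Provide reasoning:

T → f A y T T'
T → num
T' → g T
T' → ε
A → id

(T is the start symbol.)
A grammar is LL(1) if for each non-terminal N with multiple productions, the predict sets of those productions are pairwise disjoint, where PREDICT(N → α) = (FIRST(α) \ {ε}) ∪ (FOLLOW(N) if α ⇒* ε).

Relevant sets:
  FOLLOW(T') = { $, 'g' }

For T:
  PREDICT(T → f A y T T') = { 'f' }
  PREDICT(T → num) = { 'num' }
For T':
  PREDICT(T' → g T) = { 'g' }
  PREDICT(T' → ε) = { $, 'g' }
A has a single production, so nothing to check there.

Conflict found: Predict set conflict for T': { 'g' }
The grammar is NOT LL(1).

Answer: No. Predict set conflict for T': { 'g' }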